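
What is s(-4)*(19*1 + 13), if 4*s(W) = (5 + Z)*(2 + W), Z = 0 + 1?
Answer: -96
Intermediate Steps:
Z = 1
s(W) = 3 + 3*W/2 (s(W) = ((5 + 1)*(2 + W))/4 = (6*(2 + W))/4 = (12 + 6*W)/4 = 3 + 3*W/2)
s(-4)*(19*1 + 13) = (3 + (3/2)*(-4))*(19*1 + 13) = (3 - 6)*(19 + 13) = -3*32 = -96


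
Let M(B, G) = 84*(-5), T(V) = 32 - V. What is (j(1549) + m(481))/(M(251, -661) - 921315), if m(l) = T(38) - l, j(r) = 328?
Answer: 53/307245 ≈ 0.00017250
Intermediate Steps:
M(B, G) = -420
m(l) = -6 - l (m(l) = (32 - 1*38) - l = (32 - 38) - l = -6 - l)
(j(1549) + m(481))/(M(251, -661) - 921315) = (328 + (-6 - 1*481))/(-420 - 921315) = (328 + (-6 - 481))/(-921735) = (328 - 487)*(-1/921735) = -159*(-1/921735) = 53/307245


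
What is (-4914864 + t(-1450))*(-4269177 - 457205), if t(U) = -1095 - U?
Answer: 23227846876438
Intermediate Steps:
(-4914864 + t(-1450))*(-4269177 - 457205) = (-4914864 + (-1095 - 1*(-1450)))*(-4269177 - 457205) = (-4914864 + (-1095 + 1450))*(-4726382) = (-4914864 + 355)*(-4726382) = -4914509*(-4726382) = 23227846876438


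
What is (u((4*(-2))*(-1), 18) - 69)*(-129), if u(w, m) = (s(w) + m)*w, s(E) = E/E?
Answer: -10707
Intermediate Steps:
s(E) = 1
u(w, m) = w*(1 + m) (u(w, m) = (1 + m)*w = w*(1 + m))
(u((4*(-2))*(-1), 18) - 69)*(-129) = (((4*(-2))*(-1))*(1 + 18) - 69)*(-129) = (-8*(-1)*19 - 69)*(-129) = (8*19 - 69)*(-129) = (152 - 69)*(-129) = 83*(-129) = -10707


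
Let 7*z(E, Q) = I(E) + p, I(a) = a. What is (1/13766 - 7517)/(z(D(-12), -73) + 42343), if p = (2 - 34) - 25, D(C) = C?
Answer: -724353147/4079306312 ≈ -0.17757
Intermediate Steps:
p = -57 (p = -32 - 25 = -57)
z(E, Q) = -57/7 + E/7 (z(E, Q) = (E - 57)/7 = (-57 + E)/7 = -57/7 + E/7)
(1/13766 - 7517)/(z(D(-12), -73) + 42343) = (1/13766 - 7517)/((-57/7 + (⅐)*(-12)) + 42343) = (1/13766 - 7517)/((-57/7 - 12/7) + 42343) = -103479021/(13766*(-69/7 + 42343)) = -103479021/(13766*296332/7) = -103479021/13766*7/296332 = -724353147/4079306312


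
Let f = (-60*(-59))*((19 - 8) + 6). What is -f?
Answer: -60180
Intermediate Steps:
f = 60180 (f = 3540*(11 + 6) = 3540*17 = 60180)
-f = -1*60180 = -60180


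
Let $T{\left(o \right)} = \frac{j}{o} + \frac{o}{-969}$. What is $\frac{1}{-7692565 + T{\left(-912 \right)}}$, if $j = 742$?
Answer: $- \frac{7752}{59632762891} \approx -1.3 \cdot 10^{-7}$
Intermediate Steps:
$T{\left(o \right)} = \frac{742}{o} - \frac{o}{969}$ ($T{\left(o \right)} = \frac{742}{o} + \frac{o}{-969} = \frac{742}{o} + o \left(- \frac{1}{969}\right) = \frac{742}{o} - \frac{o}{969}$)
$\frac{1}{-7692565 + T{\left(-912 \right)}} = \frac{1}{-7692565 + \left(\frac{742}{-912} - - \frac{16}{17}\right)} = \frac{1}{-7692565 + \left(742 \left(- \frac{1}{912}\right) + \frac{16}{17}\right)} = \frac{1}{-7692565 + \left(- \frac{371}{456} + \frac{16}{17}\right)} = \frac{1}{-7692565 + \frac{989}{7752}} = \frac{1}{- \frac{59632762891}{7752}} = - \frac{7752}{59632762891}$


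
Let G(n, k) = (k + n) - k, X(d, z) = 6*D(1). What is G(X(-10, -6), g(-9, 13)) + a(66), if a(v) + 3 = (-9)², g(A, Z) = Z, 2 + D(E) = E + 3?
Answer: 90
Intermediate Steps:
D(E) = 1 + E (D(E) = -2 + (E + 3) = -2 + (3 + E) = 1 + E)
X(d, z) = 12 (X(d, z) = 6*(1 + 1) = 6*2 = 12)
a(v) = 78 (a(v) = -3 + (-9)² = -3 + 81 = 78)
G(n, k) = n
G(X(-10, -6), g(-9, 13)) + a(66) = 12 + 78 = 90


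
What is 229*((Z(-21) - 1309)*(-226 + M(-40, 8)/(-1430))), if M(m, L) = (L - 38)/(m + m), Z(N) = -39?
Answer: 199526392639/2860 ≈ 6.9764e+7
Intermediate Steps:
M(m, L) = (-38 + L)/(2*m) (M(m, L) = (-38 + L)/((2*m)) = (-38 + L)*(1/(2*m)) = (-38 + L)/(2*m))
229*((Z(-21) - 1309)*(-226 + M(-40, 8)/(-1430))) = 229*((-39 - 1309)*(-226 + ((1/2)*(-38 + 8)/(-40))/(-1430))) = 229*(-1348*(-226 + ((1/2)*(-1/40)*(-30))*(-1/1430))) = 229*(-1348*(-226 + (3/8)*(-1/1430))) = 229*(-1348*(-226 - 3/11440)) = 229*(-1348*(-2585443/11440)) = 229*(871294291/2860) = 199526392639/2860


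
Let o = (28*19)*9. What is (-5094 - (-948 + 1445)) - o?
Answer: -10379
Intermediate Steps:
o = 4788 (o = 532*9 = 4788)
(-5094 - (-948 + 1445)) - o = (-5094 - (-948 + 1445)) - 1*4788 = (-5094 - 1*497) - 4788 = (-5094 - 497) - 4788 = -5591 - 4788 = -10379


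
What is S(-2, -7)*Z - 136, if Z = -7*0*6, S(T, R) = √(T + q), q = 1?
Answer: -136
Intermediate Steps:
S(T, R) = √(1 + T) (S(T, R) = √(T + 1) = √(1 + T))
Z = 0 (Z = 0*6 = 0)
S(-2, -7)*Z - 136 = √(1 - 2)*0 - 136 = √(-1)*0 - 136 = I*0 - 136 = 0 - 136 = -136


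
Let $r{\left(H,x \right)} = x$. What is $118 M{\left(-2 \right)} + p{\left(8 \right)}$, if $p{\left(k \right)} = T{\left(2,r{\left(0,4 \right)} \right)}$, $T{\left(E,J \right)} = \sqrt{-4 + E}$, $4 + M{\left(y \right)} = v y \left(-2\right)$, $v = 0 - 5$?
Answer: $-2832 + i \sqrt{2} \approx -2832.0 + 1.4142 i$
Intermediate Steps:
$v = -5$ ($v = 0 - 5 = -5$)
$M{\left(y \right)} = -4 + 10 y$ ($M{\left(y \right)} = -4 + - 5 y \left(-2\right) = -4 + 10 y$)
$p{\left(k \right)} = i \sqrt{2}$ ($p{\left(k \right)} = \sqrt{-4 + 2} = \sqrt{-2} = i \sqrt{2}$)
$118 M{\left(-2 \right)} + p{\left(8 \right)} = 118 \left(-4 + 10 \left(-2\right)\right) + i \sqrt{2} = 118 \left(-4 - 20\right) + i \sqrt{2} = 118 \left(-24\right) + i \sqrt{2} = -2832 + i \sqrt{2}$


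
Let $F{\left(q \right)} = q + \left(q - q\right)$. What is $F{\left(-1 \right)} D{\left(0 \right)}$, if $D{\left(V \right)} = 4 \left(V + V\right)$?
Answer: $0$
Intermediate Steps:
$F{\left(q \right)} = q$ ($F{\left(q \right)} = q + 0 = q$)
$D{\left(V \right)} = 8 V$ ($D{\left(V \right)} = 4 \cdot 2 V = 8 V$)
$F{\left(-1 \right)} D{\left(0 \right)} = - 8 \cdot 0 = \left(-1\right) 0 = 0$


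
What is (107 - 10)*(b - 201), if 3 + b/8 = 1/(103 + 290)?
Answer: -8576449/393 ≈ -21823.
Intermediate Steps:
b = -9424/393 (b = -24 + 8/(103 + 290) = -24 + 8/393 = -9424/393 ≈ -23.980)
(107 - 10)*(b - 201) = (107 - 10)*(-9424/393 - 201) = 97*(-88417/393) = -8576449/393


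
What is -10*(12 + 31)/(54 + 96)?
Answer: -43/15 ≈ -2.8667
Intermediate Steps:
-10*(12 + 31)/(54 + 96) = -430/150 = -10*43/150 = -43/15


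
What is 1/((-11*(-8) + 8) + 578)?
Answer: 1/674 ≈ 0.0014837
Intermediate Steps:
1/((-11*(-8) + 8) + 578) = 1/((88 + 8) + 578) = 1/(96 + 578) = 1/674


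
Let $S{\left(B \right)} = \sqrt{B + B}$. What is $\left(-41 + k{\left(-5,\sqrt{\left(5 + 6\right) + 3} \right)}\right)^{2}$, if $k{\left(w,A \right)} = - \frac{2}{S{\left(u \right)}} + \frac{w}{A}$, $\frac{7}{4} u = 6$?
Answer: $\frac{\left(1722 + 7 \sqrt{21} + 15 \sqrt{14}\right)^{2}}{1764} \approx 1857.6$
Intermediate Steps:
$u = \frac{24}{7}$ ($u = \frac{4}{7} \cdot 6 = \frac{24}{7} \approx 3.4286$)
$S{\left(B \right)} = \sqrt{2} \sqrt{B}$ ($S{\left(B \right)} = \sqrt{2 B} = \sqrt{2} \sqrt{B}$)
$k{\left(w,A \right)} = - \frac{\sqrt{21}}{6} + \frac{w}{A}$ ($k{\left(w,A \right)} = - \frac{2}{\sqrt{2} \sqrt{\frac{24}{7}}} + \frac{w}{A} = - \frac{2}{\sqrt{2} \frac{2 \sqrt{42}}{7}} + \frac{w}{A} = - \frac{2}{\frac{4}{7} \sqrt{21}} + \frac{w}{A} = - 2 \frac{\sqrt{21}}{12} + \frac{w}{A} = - \frac{\sqrt{21}}{6} + \frac{w}{A}$)
$\left(-41 + k{\left(-5,\sqrt{\left(5 + 6\right) + 3} \right)}\right)^{2} = \left(-41 - \left(\frac{5}{\sqrt{\left(5 + 6\right) + 3}} + \frac{\sqrt{21}}{6}\right)\right)^{2} = \left(-41 - \left(\frac{5}{\sqrt{11 + 3}} + \frac{\sqrt{21}}{6}\right)\right)^{2} = \left(-41 - \left(5 \frac{\sqrt{14}}{14} + \frac{\sqrt{21}}{6}\right)\right)^{2} = \left(-41 - \left(\frac{\sqrt{21}}{6} + 5 \cdot \frac{1}{14} \sqrt{14}\right)\right)^{2} = \left(-41 - \left(\frac{\sqrt{21}}{6} + \frac{5 \sqrt{14}}{14}\right)\right)^{2} = \left(-41 - \frac{5 \sqrt{14}}{14} - \frac{\sqrt{21}}{6}\right)^{2}$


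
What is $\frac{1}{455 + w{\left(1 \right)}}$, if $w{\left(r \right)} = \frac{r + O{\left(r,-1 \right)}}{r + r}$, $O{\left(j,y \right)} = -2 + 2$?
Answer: $\frac{2}{911} \approx 0.0021954$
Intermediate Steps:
$O{\left(j,y \right)} = 0$
$w{\left(r \right)} = \frac{1}{2}$ ($w{\left(r \right)} = \frac{r + 0}{r + r} = \frac{r}{2 r} = r \frac{1}{2 r} = \frac{1}{2}$)
$\frac{1}{455 + w{\left(1 \right)}} = \frac{1}{455 + \frac{1}{2}} = \frac{1}{\frac{911}{2}} = \frac{2}{911}$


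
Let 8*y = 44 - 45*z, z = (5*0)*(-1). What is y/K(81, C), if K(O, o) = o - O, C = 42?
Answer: -11/78 ≈ -0.14103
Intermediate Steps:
z = 0 (z = 0*(-1) = 0)
y = 11/2 (y = (44 - 45*0)/8 = (44 + 0)/8 = (⅛)*44 = 11/2 ≈ 5.5000)
y/K(81, C) = 11/(2*(42 - 1*81)) = 11/(2*(42 - 81)) = (11/2)/(-39) = (11/2)*(-1/39) = -11/78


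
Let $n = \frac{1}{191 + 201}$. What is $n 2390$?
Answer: $\frac{1195}{196} \approx 6.0969$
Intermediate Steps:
$n = \frac{1}{392} \approx 0.002551$
$n 2390 = \frac{1}{392} \cdot 2390 = \frac{1195}{196}$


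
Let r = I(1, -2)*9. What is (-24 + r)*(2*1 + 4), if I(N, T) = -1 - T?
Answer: -90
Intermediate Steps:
r = 9 (r = (-1 - 1*(-2))*9 = (-1 + 2)*9 = 1*9 = 9)
(-24 + r)*(2*1 + 4) = (-24 + 9)*(2*1 + 4) = -15*(2 + 4) = -15*6 = -90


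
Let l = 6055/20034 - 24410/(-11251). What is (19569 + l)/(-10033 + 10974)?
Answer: 630208477513/30300540642 ≈ 20.799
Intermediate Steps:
l = 79593535/32200362 (l = 6055*(1/20034) - 24410*(-1/11251) = 865/2862 + 24410/11251 = 79593535/32200362 ≈ 2.4718)
(19569 + l)/(-10033 + 10974) = (19569 + 79593535/32200362)/(-10033 + 10974) = (630208477513/32200362)/941 = (630208477513/32200362)*(1/941) = 630208477513/30300540642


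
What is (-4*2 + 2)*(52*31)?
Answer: -9672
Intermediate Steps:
(-4*2 + 2)*(52*31) = (-8 + 2)*1612 = -6*1612 = -9672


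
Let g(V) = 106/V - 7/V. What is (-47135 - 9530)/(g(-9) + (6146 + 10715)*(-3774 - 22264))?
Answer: 56665/439026729 ≈ 0.00012907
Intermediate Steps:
g(V) = 99/V
(-47135 - 9530)/(g(-9) + (6146 + 10715)*(-3774 - 22264)) = (-47135 - 9530)/(99/(-9) + (6146 + 10715)*(-3774 - 22264)) = -56665/(99*(-⅑) + 16861*(-26038)) = -56665/(-11 - 439026718) = -56665/(-439026729) = -56665*(-1/439026729) = 56665/439026729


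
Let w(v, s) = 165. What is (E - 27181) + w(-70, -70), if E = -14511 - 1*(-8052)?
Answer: -33475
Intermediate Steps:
E = -6459 (E = -14511 + 8052 = -6459)
(E - 27181) + w(-70, -70) = (-6459 - 27181) + 165 = -33640 + 165 = -33475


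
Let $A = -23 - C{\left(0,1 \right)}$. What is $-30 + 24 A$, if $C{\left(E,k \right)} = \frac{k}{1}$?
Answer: $-606$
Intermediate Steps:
$C{\left(E,k \right)} = k$ ($C{\left(E,k \right)} = k 1 = k$)
$A = -24$ ($A = -23 - 1 = -24$)
$-30 + 24 A = -30 + 24 \left(-24\right) = -30 - 576 = -606$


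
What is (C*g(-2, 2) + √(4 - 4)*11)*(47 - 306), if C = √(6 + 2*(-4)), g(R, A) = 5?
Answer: -1295*I*√2 ≈ -1831.4*I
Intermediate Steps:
C = I*√2 (C = √(6 - 8) = √(-2) = I*√2 ≈ 1.4142*I)
(C*g(-2, 2) + √(4 - 4)*11)*(47 - 306) = ((I*√2)*5 + √(4 - 4)*11)*(47 - 306) = (5*I*√2 + √0*11)*(-259) = (5*I*√2 + 0*11)*(-259) = (5*I*√2 + 0)*(-259) = (5*I*√2)*(-259) = -1295*I*√2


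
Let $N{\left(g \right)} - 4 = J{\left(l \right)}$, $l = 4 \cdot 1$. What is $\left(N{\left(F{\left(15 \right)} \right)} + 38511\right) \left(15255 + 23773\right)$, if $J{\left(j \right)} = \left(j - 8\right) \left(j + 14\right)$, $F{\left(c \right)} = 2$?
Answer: $1500353404$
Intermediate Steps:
$l = 4$
$J{\left(j \right)} = \left(-8 + j\right) \left(14 + j\right)$
$N{\left(g \right)} = -68$ ($N{\left(g \right)} = 4 + \left(-112 + 4^{2} + 6 \cdot 4\right) = 4 + \left(-112 + 16 + 24\right) = 4 - 72 = -68$)
$\left(N{\left(F{\left(15 \right)} \right)} + 38511\right) \left(15255 + 23773\right) = \left(-68 + 38511\right) \left(15255 + 23773\right) = 38443 \cdot 39028 = 1500353404$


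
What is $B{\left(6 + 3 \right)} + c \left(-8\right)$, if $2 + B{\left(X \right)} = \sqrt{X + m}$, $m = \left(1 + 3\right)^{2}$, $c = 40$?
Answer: $-317$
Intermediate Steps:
$m = 16$ ($m = 4^{2} = 16$)
$B{\left(X \right)} = -2 + \sqrt{16 + X}$ ($B{\left(X \right)} = -2 + \sqrt{X + 16} = -2 + \sqrt{16 + X}$)
$B{\left(6 + 3 \right)} + c \left(-8\right) = \left(-2 + \sqrt{16 + \left(6 + 3\right)}\right) + 40 \left(-8\right) = \left(-2 + \sqrt{16 + 9}\right) - 320 = \left(-2 + \sqrt{25}\right) - 320 = \left(-2 + 5\right) - 320 = 3 - 320 = -317$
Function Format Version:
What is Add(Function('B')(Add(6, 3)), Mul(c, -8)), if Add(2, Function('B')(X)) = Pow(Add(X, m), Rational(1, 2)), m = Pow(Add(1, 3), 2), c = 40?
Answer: -317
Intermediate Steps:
m = 16 (m = Pow(4, 2) = 16)
Function('B')(X) = Add(-2, Pow(Add(16, X), Rational(1, 2))) (Function('B')(X) = Add(-2, Pow(Add(X, 16), Rational(1, 2))) = Add(-2, Pow(Add(16, X), Rational(1, 2))))
Add(Function('B')(Add(6, 3)), Mul(c, -8)) = Add(Add(-2, Pow(Add(16, Add(6, 3)), Rational(1, 2))), Mul(40, -8)) = Add(Add(-2, Pow(Add(16, 9), Rational(1, 2))), -320) = Add(Add(-2, Pow(25, Rational(1, 2))), -320) = Add(Add(-2, 5), -320) = Add(3, -320) = -317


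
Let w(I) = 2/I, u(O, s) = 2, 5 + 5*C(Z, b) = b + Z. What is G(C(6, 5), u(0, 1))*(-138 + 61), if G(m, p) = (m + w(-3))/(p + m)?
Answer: -77/6 ≈ -12.833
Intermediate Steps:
C(Z, b) = -1 + Z/5 + b/5 (C(Z, b) = -1 + (b + Z)/5 = -1 + (Z + b)/5 = -1 + (Z/5 + b/5) = -1 + Z/5 + b/5)
G(m, p) = (-⅔ + m)/(m + p) (G(m, p) = (m + 2/(-3))/(p + m) = (m + 2*(-⅓))/(m + p) = (m - ⅔)/(m + p) = (-⅔ + m)/(m + p))
G(C(6, 5), u(0, 1))*(-138 + 61) = ((-⅔ + (-1 + (⅕)*6 + (⅕)*5))/((-1 + (⅕)*6 + (⅕)*5) + 2))*(-138 + 61) = ((-⅔ + (-1 + 6/5 + 1))/((-1 + 6/5 + 1) + 2))*(-77) = ((-⅔ + 6/5)/(6/5 + 2))*(-77) = ((8/15)/(16/5))*(-77) = ((5/16)*(8/15))*(-77) = (⅙)*(-77) = -77/6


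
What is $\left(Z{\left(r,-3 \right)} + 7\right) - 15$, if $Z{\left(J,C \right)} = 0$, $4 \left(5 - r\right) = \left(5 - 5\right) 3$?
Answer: $-8$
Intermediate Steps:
$r = 5$ ($r = 5 - \frac{\left(5 - 5\right) 3}{4} = 5 - \frac{0 \cdot 3}{4} = 5 - 0 = 5 + 0 = 5$)
$\left(Z{\left(r,-3 \right)} + 7\right) - 15 = \left(0 + 7\right) - 15 = 7 - 15 = -8$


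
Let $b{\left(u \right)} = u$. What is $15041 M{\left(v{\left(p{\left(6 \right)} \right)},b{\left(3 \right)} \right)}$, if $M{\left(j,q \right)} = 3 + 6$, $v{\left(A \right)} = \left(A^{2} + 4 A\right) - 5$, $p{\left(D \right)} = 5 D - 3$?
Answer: $135369$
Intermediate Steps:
$p{\left(D \right)} = -3 + 5 D$
$v{\left(A \right)} = -5 + A^{2} + 4 A$
$M{\left(j,q \right)} = 9$
$15041 M{\left(v{\left(p{\left(6 \right)} \right)},b{\left(3 \right)} \right)} = 15041 \cdot 9 = 135369$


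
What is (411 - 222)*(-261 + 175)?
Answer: -16254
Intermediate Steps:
(411 - 222)*(-261 + 175) = 189*(-86) = -16254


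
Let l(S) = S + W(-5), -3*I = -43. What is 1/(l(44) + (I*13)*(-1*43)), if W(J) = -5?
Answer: -3/23920 ≈ -0.00012542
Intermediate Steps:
I = 43/3 (I = -⅓*(-43) = 43/3 ≈ 14.333)
l(S) = -5 + S (l(S) = S - 5 = -5 + S)
1/(l(44) + (I*13)*(-1*43)) = 1/((-5 + 44) + ((43/3)*13)*(-1*43)) = 1/(39 + (559/3)*(-43)) = 1/(39 - 24037/3) = 1/(-23920/3) = -3/23920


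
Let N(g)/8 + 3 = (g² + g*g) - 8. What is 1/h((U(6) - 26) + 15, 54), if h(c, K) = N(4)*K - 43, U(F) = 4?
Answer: 1/9029 ≈ 0.00011075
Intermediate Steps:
N(g) = -88 + 16*g² (N(g) = -24 + 8*((g² + g*g) - 8) = -24 + 8*((g² + g²) - 8) = -24 + 8*(2*g² - 8) = -24 + 8*(-8 + 2*g²) = -24 + (-64 + 16*g²) = -88 + 16*g²)
h(c, K) = -43 + 168*K (h(c, K) = (-88 + 16*4²)*K - 43 = (-88 + 16*16)*K - 43 = (-88 + 256)*K - 43 = 168*K - 43 = -43 + 168*K)
1/h((U(6) - 26) + 15, 54) = 1/(-43 + 168*54) = 1/(-43 + 9072) = 1/9029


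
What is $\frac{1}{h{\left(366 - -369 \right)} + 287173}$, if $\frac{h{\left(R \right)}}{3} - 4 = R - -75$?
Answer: $\frac{1}{289615} \approx 3.4529 \cdot 10^{-6}$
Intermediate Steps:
$h{\left(R \right)} = 237 + 3 R$ ($h{\left(R \right)} = 12 + 3 \left(R - -75\right) = 12 + 3 \left(R + 75\right) = 12 + 3 \left(75 + R\right) = 12 + \left(225 + 3 R\right) = 237 + 3 R$)
$\frac{1}{h{\left(366 - -369 \right)} + 287173} = \frac{1}{\left(237 + 3 \left(366 - -369\right)\right) + 287173} = \frac{1}{\left(237 + 3 \left(366 + 369\right)\right) + 287173} = \frac{1}{\left(237 + 3 \cdot 735\right) + 287173} = \frac{1}{\left(237 + 2205\right) + 287173} = \frac{1}{2442 + 287173} = \frac{1}{289615}$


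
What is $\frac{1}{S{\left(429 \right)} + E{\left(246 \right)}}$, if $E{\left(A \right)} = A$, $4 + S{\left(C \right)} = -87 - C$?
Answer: $- \frac{1}{274} \approx -0.0036496$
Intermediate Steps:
$S{\left(C \right)} = -91 - C$ ($S{\left(C \right)} = -4 - \left(87 + C\right) = -91 - C$)
$\frac{1}{S{\left(429 \right)} + E{\left(246 \right)}} = \frac{1}{\left(-91 - 429\right) + 246} = \frac{1}{-520 + 246} = \frac{1}{-274} = - \frac{1}{274}$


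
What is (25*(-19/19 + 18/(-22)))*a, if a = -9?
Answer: 4500/11 ≈ 409.09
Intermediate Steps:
(25*(-19/19 + 18/(-22)))*a = (25*(-19/19 + 18/(-22)))*(-9) = (25*(-19*1/19 + 18*(-1/22)))*(-9) = (25*(-1 - 9/11))*(-9) = (25*(-20/11))*(-9) = -500/11*(-9) = 4500/11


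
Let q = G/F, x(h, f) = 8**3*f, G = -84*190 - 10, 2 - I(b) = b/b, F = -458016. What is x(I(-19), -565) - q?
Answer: -66247442225/229008 ≈ -2.8928e+5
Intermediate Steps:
I(b) = 1 (I(b) = 2 - b/b = 2 - 1*1 = 2 - 1 = 1)
G = -15970 (G = -15960 - 10 = -15970)
x(h, f) = 512*f
q = 7985/229008 (q = -15970/(-458016) = -15970*(-1/458016) = 7985/229008 ≈ 0.034868)
x(I(-19), -565) - q = 512*(-565) - 1*7985/229008 = -289280 - 7985/229008 = -66247442225/229008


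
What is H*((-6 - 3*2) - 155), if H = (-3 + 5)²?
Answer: -668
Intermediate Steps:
H = 4 (H = 2² = 4)
H*((-6 - 3*2) - 155) = 4*((-6 - 3*2) - 155) = 4*((-6 - 6) - 155) = 4*(-12 - 155) = 4*(-167) = -668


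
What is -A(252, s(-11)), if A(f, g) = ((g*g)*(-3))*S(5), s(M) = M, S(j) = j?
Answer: 1815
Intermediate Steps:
A(f, g) = -15*g² (A(f, g) = ((g*g)*(-3))*5 = (g²*(-3))*5 = -3*g²*5 = -15*g²)
-A(252, s(-11)) = -(-15)*(-11)² = -(-15)*121 = -1*(-1815) = 1815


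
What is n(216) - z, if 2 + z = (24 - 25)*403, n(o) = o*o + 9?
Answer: 47070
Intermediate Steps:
n(o) = 9 + o² (n(o) = o² + 9 = 9 + o²)
z = -405 (z = -2 + (24 - 25)*403 = -2 - 1*403 = -2 - 403 = -405)
n(216) - z = (9 + 216²) - 1*(-405) = (9 + 46656) + 405 = 46665 + 405 = 47070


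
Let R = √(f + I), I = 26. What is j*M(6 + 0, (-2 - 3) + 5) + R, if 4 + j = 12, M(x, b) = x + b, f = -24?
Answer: 48 + √2 ≈ 49.414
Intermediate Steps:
M(x, b) = b + x
j = 8 (j = -4 + 12 = 8)
R = √2 (R = √(-24 + 26) = √2 ≈ 1.4142)
j*M(6 + 0, (-2 - 3) + 5) + R = 8*(((-2 - 3) + 5) + (6 + 0)) + √2 = 8*((-5 + 5) + 6) + √2 = 8*(0 + 6) + √2 = 8*6 + √2 = 48 + √2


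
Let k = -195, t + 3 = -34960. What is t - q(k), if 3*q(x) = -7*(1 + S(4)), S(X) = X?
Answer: -104854/3 ≈ -34951.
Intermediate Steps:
t = -34963 (t = -3 - 34960 = -34963)
q(x) = -35/3 (q(x) = (-7*(1 + 4))/3 = (-7*5)/3 = (⅓)*(-35) = -35/3)
t - q(k) = -34963 - 1*(-35/3) = -34963 + 35/3 = -104854/3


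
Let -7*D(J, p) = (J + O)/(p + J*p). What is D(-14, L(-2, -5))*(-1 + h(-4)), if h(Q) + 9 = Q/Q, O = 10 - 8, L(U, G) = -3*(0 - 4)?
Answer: 9/91 ≈ 0.098901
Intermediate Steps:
L(U, G) = 12 (L(U, G) = -3*(-4) = 12)
O = 2
h(Q) = -8 (h(Q) = -9 + Q/Q = -9 + 1 = -8)
D(J, p) = -(2 + J)/(7*(p + J*p)) (D(J, p) = -(J + 2)/(7*(p + J*p)) = -(2 + J)/(7*(p + J*p)))
D(-14, L(-2, -5))*(-1 + h(-4)) = ((⅐)*(-2 - 1*(-14))/(12*(1 - 14)))*(-1 - 8) = ((⅐)*(1/12)*(-2 + 14)/(-13))*(-9) = ((⅐)*(1/12)*(-1/13)*12)*(-9) = -1/91*(-9) = 9/91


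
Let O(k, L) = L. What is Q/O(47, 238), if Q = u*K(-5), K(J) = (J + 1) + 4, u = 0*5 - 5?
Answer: 0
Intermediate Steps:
u = -5 (u = 0 - 5 = -5)
K(J) = 5 + J (K(J) = (1 + J) + 4 = 5 + J)
Q = 0 (Q = -5*(5 - 5) = -5*0 = 0)
Q/O(47, 238) = 0/238 = 0*(1/238) = 0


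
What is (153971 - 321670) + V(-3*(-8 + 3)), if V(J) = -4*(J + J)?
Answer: -167819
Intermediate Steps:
V(J) = -8*J
(153971 - 321670) + V(-3*(-8 + 3)) = (153971 - 321670) - (-24)*(-8 + 3) = -167699 - (-24)*(-5) = -167699 - 8*15 = -167699 - 120 = -167819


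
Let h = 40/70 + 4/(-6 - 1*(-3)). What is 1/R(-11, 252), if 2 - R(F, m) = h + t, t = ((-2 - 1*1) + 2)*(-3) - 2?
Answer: 21/37 ≈ 0.56757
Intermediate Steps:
h = -16/21 (h = 40*(1/70) + 4/(-6 + 3) = 4/7 + 4/(-3) = 4/7 + 4*(-⅓) = 4/7 - 4/3 = -16/21 ≈ -0.76190)
t = 1 (t = ((-2 - 1) + 2)*(-3) - 2 = (-3 + 2)*(-3) - 2 = -1*(-3) - 2 = 3 - 2 = 1)
R(F, m) = 37/21 (R(F, m) = 2 - (-16/21 + 1) = 2 - 1*5/21 = 2 - 5/21 = 37/21)
1/R(-11, 252) = 1/(37/21) = 21/37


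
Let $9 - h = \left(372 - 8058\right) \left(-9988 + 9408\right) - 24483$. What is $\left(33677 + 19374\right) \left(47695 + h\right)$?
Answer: $-232665399343$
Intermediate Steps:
$h = -4433388$ ($h = 9 - \left(\left(372 - 8058\right) \left(-9988 + 9408\right) - 24483\right) = 9 - \left(\left(-7686\right) \left(-580\right) - 24483\right) = 9 - \left(4457880 - 24483\right) = 9 - 4433397 = -4433388$)
$\left(33677 + 19374\right) \left(47695 + h\right) = \left(33677 + 19374\right) \left(47695 - 4433388\right) = 53051 \left(-4385693\right) = -232665399343$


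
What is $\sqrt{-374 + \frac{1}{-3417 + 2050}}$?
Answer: $\frac{i \sqrt{698891053}}{1367} \approx 19.339 i$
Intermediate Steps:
$\sqrt{-374 + \frac{1}{-3417 + 2050}} = \sqrt{-374 + \frac{1}{-1367}} = \sqrt{-374 - \frac{1}{1367}} = \sqrt{- \frac{511259}{1367}} = \frac{i \sqrt{698891053}}{1367}$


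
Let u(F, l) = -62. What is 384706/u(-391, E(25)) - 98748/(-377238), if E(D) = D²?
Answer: -12093299971/1949063 ≈ -6204.7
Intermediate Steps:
384706/u(-391, E(25)) - 98748/(-377238) = 384706/(-62) - 98748/(-377238) = 384706*(-1/62) - 98748*(-1/377238) = -192353/31 + 16458/62873 = -12093299971/1949063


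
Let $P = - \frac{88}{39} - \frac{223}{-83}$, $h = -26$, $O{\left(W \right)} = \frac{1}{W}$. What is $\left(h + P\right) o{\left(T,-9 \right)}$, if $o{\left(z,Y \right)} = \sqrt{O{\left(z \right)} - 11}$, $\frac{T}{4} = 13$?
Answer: $- \frac{82769 i \sqrt{7423}}{84162} \approx - 84.731 i$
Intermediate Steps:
$T = 52$ ($T = 4 \cdot 13 = 52$)
$o{\left(z,Y \right)} = \sqrt{-11 + \frac{1}{z}}$ ($o{\left(z,Y \right)} = \sqrt{\frac{1}{z} - 11} = \sqrt{-11 + \frac{1}{z}}$)
$P = \frac{1393}{3237}$ ($P = \left(-88\right) \frac{1}{39} - - \frac{223}{83} = - \frac{88}{39} + \frac{223}{83} = \frac{1393}{3237} \approx 0.43034$)
$\left(h + P\right) o{\left(T,-9 \right)} = \left(-26 + \frac{1393}{3237}\right) \sqrt{-11 + \frac{1}{52}} = - \frac{82769 \sqrt{-11 + \frac{1}{52}}}{3237} = - \frac{82769 \sqrt{- \frac{571}{52}}}{3237} = - \frac{82769 \frac{i \sqrt{7423}}{26}}{3237} = - \frac{82769 i \sqrt{7423}}{84162}$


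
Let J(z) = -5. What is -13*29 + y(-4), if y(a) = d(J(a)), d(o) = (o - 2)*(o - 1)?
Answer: -335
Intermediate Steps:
d(o) = (-1 + o)*(-2 + o) (d(o) = (-2 + o)*(-1 + o) = (-1 + o)*(-2 + o))
y(a) = 42 (y(a) = 2 + (-5)² - 3*(-5) = 2 + 25 + 15 = 42)
-13*29 + y(-4) = -13*29 + 42 = -377 + 42 = -335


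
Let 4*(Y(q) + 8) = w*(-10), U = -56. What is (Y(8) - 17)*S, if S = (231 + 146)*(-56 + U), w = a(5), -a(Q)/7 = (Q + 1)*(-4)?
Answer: 18789680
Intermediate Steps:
a(Q) = 28 + 28*Q (a(Q) = -7*(Q + 1)*(-4) = -7*(1 + Q)*(-4) = -7*(-4 - 4*Q) = 28 + 28*Q)
w = 168 (w = 28 + 28*5 = 28 + 140 = 168)
Y(q) = -428 (Y(q) = -8 + (168*(-10))/4 = -8 + (¼)*(-1680) = -8 - 420 = -428)
S = -42224 (S = (231 + 146)*(-56 - 56) = 377*(-112) = -42224)
(Y(8) - 17)*S = (-428 - 17)*(-42224) = -445*(-42224) = 18789680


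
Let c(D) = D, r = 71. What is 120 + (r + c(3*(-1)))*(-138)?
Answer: -9264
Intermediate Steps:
120 + (r + c(3*(-1)))*(-138) = 120 + (71 + 3*(-1))*(-138) = 120 + (71 - 3)*(-138) = 120 + 68*(-138) = 120 - 9384 = -9264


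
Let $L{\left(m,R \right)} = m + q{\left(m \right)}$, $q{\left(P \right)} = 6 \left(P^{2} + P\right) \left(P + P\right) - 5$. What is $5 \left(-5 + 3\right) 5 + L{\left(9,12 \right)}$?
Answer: $9674$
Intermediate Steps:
$q{\left(P \right)} = -5 + 12 P \left(P + P^{2}\right)$ ($q{\left(P \right)} = 6 \left(P + P^{2}\right) 2 P - 5 = 6 \cdot 2 P \left(P + P^{2}\right) - 5 = 12 P \left(P + P^{2}\right) - 5 = -5 + 12 P \left(P + P^{2}\right)$)
$L{\left(m,R \right)} = -5 + m + 12 m^{2} + 12 m^{3}$ ($L{\left(m,R \right)} = m + \left(-5 + 12 m^{2} + 12 m^{3}\right) = -5 + m + 12 m^{2} + 12 m^{3}$)
$5 \left(-5 + 3\right) 5 + L{\left(9,12 \right)} = 5 \left(-5 + 3\right) 5 + \left(-5 + 9 + 12 \cdot 9^{2} + 12 \cdot 9^{3}\right) = 5 \left(\left(-2\right) 5\right) + \left(-5 + 9 + 12 \cdot 81 + 12 \cdot 729\right) = 5 \left(-10\right) + \left(-5 + 9 + 972 + 8748\right) = -50 + 9724 = 9674$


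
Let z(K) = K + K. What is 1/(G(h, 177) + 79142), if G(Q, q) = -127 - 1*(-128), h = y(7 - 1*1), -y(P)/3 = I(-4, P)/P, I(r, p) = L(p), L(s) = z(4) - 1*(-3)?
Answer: 1/79143 ≈ 1.2635e-5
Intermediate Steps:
z(K) = 2*K
L(s) = 11 (L(s) = 2*4 - 1*(-3) = 8 + 3 = 11)
I(r, p) = 11
y(P) = -33/P
h = -11/2 (h = -33/(7 - 1*1) = -33/(7 - 1) = -33/6 = -33*⅙ = -11/2 ≈ -5.5000)
G(Q, q) = 1 (G(Q, q) = -127 + 128 = 1)
1/(G(h, 177) + 79142) = 1/(1 + 79142) = 1/79143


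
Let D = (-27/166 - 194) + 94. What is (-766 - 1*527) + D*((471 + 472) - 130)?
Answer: -13732389/166 ≈ -82725.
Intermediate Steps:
D = -16627/166 (D = (-27*1/166 - 194) + 94 = (-27/166 - 194) + 94 = -32231/166 + 94 = -16627/166 ≈ -100.16)
(-766 - 1*527) + D*((471 + 472) - 130) = (-766 - 1*527) - 16627*((471 + 472) - 130)/166 = (-766 - 527) - 16627*(943 - 130)/166 = -1293 - 16627/166*813 = -1293 - 13517751/166 = -13732389/166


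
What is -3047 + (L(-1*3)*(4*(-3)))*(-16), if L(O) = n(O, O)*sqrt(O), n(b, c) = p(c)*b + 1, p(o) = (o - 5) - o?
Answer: -3047 + 3072*I*sqrt(3) ≈ -3047.0 + 5320.9*I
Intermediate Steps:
p(o) = -5 (p(o) = (-5 + o) - o = -5)
n(b, c) = 1 - 5*b (n(b, c) = -5*b + 1 = 1 - 5*b)
L(O) = sqrt(O)*(1 - 5*O) (L(O) = (1 - 5*O)*sqrt(O) = sqrt(O)*(1 - 5*O))
-3047 + (L(-1*3)*(4*(-3)))*(-16) = -3047 + ((sqrt(-1*3)*(1 - (-5)*3))*(4*(-3)))*(-16) = -3047 + ((sqrt(-3)*(1 - 5*(-3)))*(-12))*(-16) = -3047 + (((I*sqrt(3))*(1 + 15))*(-12))*(-16) = -3047 + (((I*sqrt(3))*16)*(-12))*(-16) = -3047 + ((16*I*sqrt(3))*(-12))*(-16) = -3047 - 192*I*sqrt(3)*(-16) = -3047 + 3072*I*sqrt(3)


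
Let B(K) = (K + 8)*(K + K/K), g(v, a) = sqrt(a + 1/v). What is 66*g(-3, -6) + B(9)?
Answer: 170 + 22*I*sqrt(57) ≈ 170.0 + 166.1*I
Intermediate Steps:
B(K) = (1 + K)*(8 + K) (B(K) = (8 + K)*(K + 1) = (8 + K)*(1 + K) = (1 + K)*(8 + K))
66*g(-3, -6) + B(9) = 66*sqrt(-6 + 1/(-3)) + (8 + 9**2 + 9*9) = 66*sqrt(-6 - 1/3) + (8 + 81 + 81) = 66*sqrt(-19/3) + 170 = 66*(I*sqrt(57)/3) + 170 = 22*I*sqrt(57) + 170 = 170 + 22*I*sqrt(57)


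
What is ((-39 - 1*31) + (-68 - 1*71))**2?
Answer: 43681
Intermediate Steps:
((-39 - 1*31) + (-68 - 1*71))**2 = ((-39 - 31) + (-68 - 71))**2 = (-70 - 139)**2 = (-209)**2 = 43681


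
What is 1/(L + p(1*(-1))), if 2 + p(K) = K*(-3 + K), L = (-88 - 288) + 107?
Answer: -1/267 ≈ -0.0037453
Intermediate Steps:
L = -269 (L = -376 + 107 = -269)
p(K) = -2 + K*(-3 + K)
1/(L + p(1*(-1))) = 1/(-269 + (-2 + (1*(-1))² - 3*(-1))) = 1/(-269 + (-2 + (-1)² - 3*(-1))) = 1/(-269 + (-2 + 1 + 3)) = 1/(-269 + 2) = 1/(-267) = -1/267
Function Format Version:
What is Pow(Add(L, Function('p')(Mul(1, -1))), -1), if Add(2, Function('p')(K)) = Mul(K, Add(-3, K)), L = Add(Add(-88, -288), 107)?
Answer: Rational(-1, 267) ≈ -0.0037453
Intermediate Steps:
L = -269 (L = Add(-376, 107) = -269)
Function('p')(K) = Add(-2, Mul(K, Add(-3, K)))
Pow(Add(L, Function('p')(Mul(1, -1))), -1) = Pow(Add(-269, Add(-2, Pow(Mul(1, -1), 2), Mul(-3, Mul(1, -1)))), -1) = Pow(Add(-269, Add(-2, Pow(-1, 2), Mul(-3, -1))), -1) = Pow(Add(-269, Add(-2, 1, 3)), -1) = Pow(Add(-269, 2), -1) = Pow(-267, -1) = Rational(-1, 267)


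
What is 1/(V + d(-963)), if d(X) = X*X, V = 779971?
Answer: 1/1707340 ≈ 5.8571e-7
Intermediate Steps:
d(X) = X**2
1/(V + d(-963)) = 1/(779971 + (-963)**2) = 1/(779971 + 927369) = 1/1707340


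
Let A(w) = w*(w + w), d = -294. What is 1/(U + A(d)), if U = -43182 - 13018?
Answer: 1/116672 ≈ 8.5710e-6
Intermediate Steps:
A(w) = 2*w² (A(w) = w*(2*w) = 2*w²)
U = -56200
1/(U + A(d)) = 1/(-56200 + 2*(-294)²) = 1/(-56200 + 2*86436) = 1/(-56200 + 172872) = 1/116672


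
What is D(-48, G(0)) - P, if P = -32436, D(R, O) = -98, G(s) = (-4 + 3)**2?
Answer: 32338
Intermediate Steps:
G(s) = 1 (G(s) = (-1)**2 = 1)
D(-48, G(0)) - P = -98 - 1*(-32436) = -98 + 32436 = 32338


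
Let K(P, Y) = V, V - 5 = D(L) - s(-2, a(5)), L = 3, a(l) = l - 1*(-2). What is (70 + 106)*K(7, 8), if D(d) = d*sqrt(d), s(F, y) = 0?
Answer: 880 + 528*sqrt(3) ≈ 1794.5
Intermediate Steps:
a(l) = 2 + l (a(l) = l + 2 = 2 + l)
D(d) = d**(3/2)
V = 5 + 3*sqrt(3) (V = 5 + (3**(3/2) - 1*0) = 5 + (3*sqrt(3) + 0) = 5 + 3*sqrt(3) ≈ 10.196)
K(P, Y) = 5 + 3*sqrt(3)
(70 + 106)*K(7, 8) = (70 + 106)*(5 + 3*sqrt(3)) = 176*(5 + 3*sqrt(3)) = 880 + 528*sqrt(3)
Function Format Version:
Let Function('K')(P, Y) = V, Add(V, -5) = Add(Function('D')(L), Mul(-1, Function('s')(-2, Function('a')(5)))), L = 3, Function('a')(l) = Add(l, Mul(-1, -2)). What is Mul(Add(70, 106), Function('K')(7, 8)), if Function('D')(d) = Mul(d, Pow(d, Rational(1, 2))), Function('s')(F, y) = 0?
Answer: Add(880, Mul(528, Pow(3, Rational(1, 2)))) ≈ 1794.5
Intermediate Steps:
Function('a')(l) = Add(2, l) (Function('a')(l) = Add(l, 2) = Add(2, l))
Function('D')(d) = Pow(d, Rational(3, 2))
V = Add(5, Mul(3, Pow(3, Rational(1, 2)))) (V = Add(5, Add(Pow(3, Rational(3, 2)), Mul(-1, 0))) = Add(5, Add(Mul(3, Pow(3, Rational(1, 2))), 0)) = Add(5, Mul(3, Pow(3, Rational(1, 2)))) ≈ 10.196)
Function('K')(P, Y) = Add(5, Mul(3, Pow(3, Rational(1, 2))))
Mul(Add(70, 106), Function('K')(7, 8)) = Mul(Add(70, 106), Add(5, Mul(3, Pow(3, Rational(1, 2))))) = Mul(176, Add(5, Mul(3, Pow(3, Rational(1, 2))))) = Add(880, Mul(528, Pow(3, Rational(1, 2))))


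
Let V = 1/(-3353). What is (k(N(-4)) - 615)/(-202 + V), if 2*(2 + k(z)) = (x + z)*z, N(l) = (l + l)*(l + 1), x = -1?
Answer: 1143373/677307 ≈ 1.6881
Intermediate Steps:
N(l) = 2*l*(1 + l) (N(l) = (2*l)*(1 + l) = 2*l*(1 + l))
k(z) = -2 + z*(-1 + z)/2 (k(z) = -2 + ((-1 + z)*z)/2 = -2 + (z*(-1 + z))/2 = -2 + z*(-1 + z)/2)
V = -1/3353 ≈ -0.00029824
(k(N(-4)) - 615)/(-202 + V) = ((-2 + (2*(-4)*(1 - 4))²/2 - (-4)*(1 - 4)) - 615)/(-202 - 1/3353) = ((-2 + (2*(-4)*(-3))²/2 - (-4)*(-3)) - 615)/(-677307/3353) = ((-2 + (½)*24² - ½*24) - 615)*(-3353/677307) = ((-2 + (½)*576 - 12) - 615)*(-3353/677307) = ((-2 + 288 - 12) - 615)*(-3353/677307) = (274 - 615)*(-3353/677307) = -341*(-3353/677307) = 1143373/677307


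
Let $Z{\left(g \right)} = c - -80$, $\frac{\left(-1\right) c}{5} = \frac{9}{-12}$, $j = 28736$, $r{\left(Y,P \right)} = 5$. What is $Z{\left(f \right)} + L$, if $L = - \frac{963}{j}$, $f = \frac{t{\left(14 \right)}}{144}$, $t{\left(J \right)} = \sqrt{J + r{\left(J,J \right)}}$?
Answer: $\frac{2405677}{28736} \approx 83.716$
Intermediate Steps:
$t{\left(J \right)} = \sqrt{5 + J}$ ($t{\left(J \right)} = \sqrt{J + 5} = \sqrt{5 + J}$)
$f = \frac{\sqrt{19}}{144}$ ($f = \frac{\sqrt{5 + 14}}{144} = \sqrt{19} \cdot \frac{1}{144} = \frac{\sqrt{19}}{144} \approx 0.03027$)
$c = \frac{15}{4}$ ($c = - 5 \frac{9}{-12} = - 5 \cdot 9 \left(- \frac{1}{12}\right) = \left(-5\right) \left(- \frac{3}{4}\right) = \frac{15}{4} \approx 3.75$)
$Z{\left(g \right)} = \frac{335}{4}$ ($Z{\left(g \right)} = \frac{15}{4} - -80 = \frac{15}{4} + 80 = \frac{335}{4}$)
$L = - \frac{963}{28736} \approx -0.033512$
$Z{\left(f \right)} + L = \frac{335}{4} - \frac{963}{28736} = \frac{2405677}{28736}$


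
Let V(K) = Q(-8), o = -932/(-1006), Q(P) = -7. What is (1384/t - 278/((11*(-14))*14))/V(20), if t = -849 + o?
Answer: 691157097/3218980226 ≈ 0.21471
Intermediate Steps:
o = 466/503 (o = -932*(-1/1006) = 466/503 ≈ 0.92644)
V(K) = -7
t = -426581/503 (t = -849 + 466/503 = -426581/503 ≈ -848.07)
(1384/t - 278/((11*(-14))*14))/V(20) = (1384/(-426581/503) - 278/((11*(-14))*14))/(-7) = (1384*(-503/426581) - 278/((-154*14)))*(-⅐) = (-696152/426581 - 278/(-2156))*(-⅐) = (-696152/426581 - 278*(-1/2156))*(-⅐) = (-696152/426581 + 139/1078)*(-⅐) = -691157097/459854318*(-⅐) = 691157097/3218980226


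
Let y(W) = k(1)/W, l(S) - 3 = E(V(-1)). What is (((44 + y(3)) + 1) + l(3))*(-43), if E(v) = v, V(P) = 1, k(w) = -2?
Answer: -6235/3 ≈ -2078.3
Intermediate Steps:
l(S) = 4 (l(S) = 3 + 1 = 4)
y(W) = -2/W
(((44 + y(3)) + 1) + l(3))*(-43) = (((44 - 2/3) + 1) + 4)*(-43) = (((44 - 2*⅓) + 1) + 4)*(-43) = (((44 - ⅔) + 1) + 4)*(-43) = ((130/3 + 1) + 4)*(-43) = (133/3 + 4)*(-43) = (145/3)*(-43) = -6235/3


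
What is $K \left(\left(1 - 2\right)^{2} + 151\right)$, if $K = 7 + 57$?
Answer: $9728$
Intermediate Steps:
$K = 64$
$K \left(\left(1 - 2\right)^{2} + 151\right) = 64 \left(\left(1 - 2\right)^{2} + 151\right) = 64 \left(\left(-1\right)^{2} + 151\right) = 64 \left(1 + 151\right) = 64 \cdot 152 = 9728$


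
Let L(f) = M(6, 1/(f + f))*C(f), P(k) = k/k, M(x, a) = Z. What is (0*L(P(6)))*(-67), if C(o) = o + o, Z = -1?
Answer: 0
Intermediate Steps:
C(o) = 2*o
M(x, a) = -1
P(k) = 1
L(f) = -2*f
(0*L(P(6)))*(-67) = (0*(-2*1))*(-67) = (0*(-2))*(-67) = 0*(-67) = 0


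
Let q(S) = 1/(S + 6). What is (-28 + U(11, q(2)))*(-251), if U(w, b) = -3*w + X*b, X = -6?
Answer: 61997/4 ≈ 15499.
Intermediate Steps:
q(S) = 1/(6 + S)
U(w, b) = -6*b - 3*w (U(w, b) = -3*w - 6*b = -6*b - 3*w)
(-28 + U(11, q(2)))*(-251) = (-28 + (-6/(6 + 2) - 3*11))*(-251) = (-28 + (-6/8 - 33))*(-251) = (-28 + (-6*1/8 - 33))*(-251) = (-28 + (-3/4 - 33))*(-251) = (-28 - 135/4)*(-251) = -247/4*(-251) = 61997/4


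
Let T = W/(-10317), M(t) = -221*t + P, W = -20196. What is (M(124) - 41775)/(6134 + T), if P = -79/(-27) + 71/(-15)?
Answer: -32118227551/2848710330 ≈ -11.275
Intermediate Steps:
P = -244/135 (P = -79*(-1/27) + 71*(-1/15) = 79/27 - 71/15 = -244/135 ≈ -1.8074)
M(t) = -244/135 - 221*t (M(t) = -221*t - 244/135 = -244/135 - 221*t)
T = 6732/3439 (T = -20196/(-10317) = -20196*(-1/10317) = 6732/3439 ≈ 1.9575)
(M(124) - 41775)/(6134 + T) = ((-244/135 - 221*124) - 41775)/(6134 + 6732/3439) = ((-244/135 - 27404) - 41775)/(21101558/3439) = (-3699784/135 - 41775)*(3439/21101558) = -9339409/135*3439/21101558 = -32118227551/2848710330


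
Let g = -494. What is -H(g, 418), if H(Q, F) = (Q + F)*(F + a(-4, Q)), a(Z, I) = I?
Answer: -5776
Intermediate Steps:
H(Q, F) = (F + Q)**2 (H(Q, F) = (Q + F)*(F + Q) = (F + Q)*(F + Q) = (F + Q)**2)
-H(g, 418) = -(418**2 + (-494)**2 + 2*418*(-494)) = -(174724 + 244036 - 412984) = -1*5776 = -5776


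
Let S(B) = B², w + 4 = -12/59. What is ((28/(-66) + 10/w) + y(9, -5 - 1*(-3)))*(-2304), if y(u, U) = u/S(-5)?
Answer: 47989824/8525 ≈ 5629.3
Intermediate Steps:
w = -248/59 (w = -4 - 12/59 = -248/59 ≈ -4.2034)
y(u, U) = u/25 (y(u, U) = u/((-5)²) = u/25)
((28/(-66) + 10/w) + y(9, -5 - 1*(-3)))*(-2304) = ((28/(-66) + 10/(-248/59)) + (1/25)*9)*(-2304) = ((28*(-1/66) + 10*(-59/248)) + 9/25)*(-2304) = ((-14/33 - 295/124) + 9/25)*(-2304) = (-11471/4092 + 9/25)*(-2304) = -249947/102300*(-2304) = 47989824/8525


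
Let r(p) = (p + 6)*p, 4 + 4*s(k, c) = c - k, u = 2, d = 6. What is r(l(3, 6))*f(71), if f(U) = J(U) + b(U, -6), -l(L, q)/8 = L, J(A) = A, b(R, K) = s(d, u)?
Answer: 29808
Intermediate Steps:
s(k, c) = -1 - k/4 + c/4 (s(k, c) = -1 + (c - k)/4 = -1 + (-k/4 + c/4) = -1 - k/4 + c/4)
b(R, K) = -2 (b(R, K) = -1 - ¼*6 + (¼)*2 = -1 - 3/2 + ½ = -2)
l(L, q) = -8*L
f(U) = -2 + U (f(U) = U - 2 = -2 + U)
r(p) = p*(6 + p) (r(p) = (6 + p)*p = p*(6 + p))
r(l(3, 6))*f(71) = ((-8*3)*(6 - 8*3))*(-2 + 71) = -24*(6 - 24)*69 = -24*(-18)*69 = 432*69 = 29808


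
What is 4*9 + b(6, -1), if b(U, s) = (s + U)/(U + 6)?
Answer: 437/12 ≈ 36.417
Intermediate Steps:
b(U, s) = (U + s)/(6 + U)
4*9 + b(6, -1) = 4*9 + (6 - 1)/(6 + 6) = 36 + 5/12 = 437/12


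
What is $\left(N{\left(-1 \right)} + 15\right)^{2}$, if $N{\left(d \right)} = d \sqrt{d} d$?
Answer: $\left(15 + i\right)^{2} \approx 224.0 + 30.0 i$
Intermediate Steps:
$N{\left(d \right)} = d^{\frac{5}{2}}$ ($N{\left(d \right)} = d^{\frac{3}{2}} d = d^{\frac{5}{2}}$)
$\left(N{\left(-1 \right)} + 15\right)^{2} = \left(\left(-1\right)^{\frac{5}{2}} + 15\right)^{2} = \left(i + 15\right)^{2} = \left(15 + i\right)^{2}$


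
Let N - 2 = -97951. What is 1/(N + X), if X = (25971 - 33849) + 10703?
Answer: -1/95124 ≈ -1.0513e-5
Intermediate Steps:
N = -97949 (N = 2 - 97951 = -97949)
X = 2825 (X = -7878 + 10703 = 2825)
1/(N + X) = 1/(-97949 + 2825) = 1/(-95124) = -1/95124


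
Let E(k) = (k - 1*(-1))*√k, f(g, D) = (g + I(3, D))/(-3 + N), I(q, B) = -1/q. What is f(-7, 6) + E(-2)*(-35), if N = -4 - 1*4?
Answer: ⅔ + 35*I*√2 ≈ 0.66667 + 49.497*I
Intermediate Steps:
N = -8 (N = -4 - 4 = -8)
f(g, D) = 1/33 - g/11 (f(g, D) = (g - 1/3)/(-3 - 8) = (g - 1*⅓)/(-11) = (g - ⅓)*(-1/11) = (-⅓ + g)*(-1/11) = 1/33 - g/11)
E(k) = √k*(1 + k) (E(k) = (k + 1)*√k = (1 + k)*√k = √k*(1 + k))
f(-7, 6) + E(-2)*(-35) = (1/33 - 1/11*(-7)) + (√(-2)*(1 - 2))*(-35) = (1/33 + 7/11) + ((I*√2)*(-1))*(-35) = ⅔ - I*√2*(-35) = ⅔ + 35*I*√2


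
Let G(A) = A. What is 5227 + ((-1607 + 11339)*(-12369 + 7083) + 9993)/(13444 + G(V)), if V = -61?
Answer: 6173194/4461 ≈ 1383.8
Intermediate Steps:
5227 + ((-1607 + 11339)*(-12369 + 7083) + 9993)/(13444 + G(V)) = 5227 + ((-1607 + 11339)*(-12369 + 7083) + 9993)/(13444 - 61) = 5227 + (9732*(-5286) + 9993)/13383 = 5227 + (-51443352 + 9993)*(1/13383) = 5227 - 51433359*1/13383 = 5227 - 17144453/4461 = 6173194/4461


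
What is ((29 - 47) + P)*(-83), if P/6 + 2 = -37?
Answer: 20916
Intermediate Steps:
P = -234 (P = -12 + 6*(-37) = -12 - 222 = -234)
((29 - 47) + P)*(-83) = ((29 - 47) - 234)*(-83) = (-18 - 234)*(-83) = -252*(-83) = 20916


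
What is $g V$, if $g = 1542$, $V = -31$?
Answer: $-47802$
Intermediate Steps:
$g V = 1542 \left(-31\right) = -47802$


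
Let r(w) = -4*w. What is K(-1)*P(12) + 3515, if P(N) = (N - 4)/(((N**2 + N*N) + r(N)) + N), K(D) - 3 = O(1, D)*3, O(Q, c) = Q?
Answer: 73819/21 ≈ 3515.2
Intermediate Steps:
K(D) = 6 (K(D) = 3 + 1*3 = 3 + 3 = 6)
P(N) = (-4 + N)/(-3*N + 2*N**2) (P(N) = (N - 4)/(((N**2 + N*N) - 4*N) + N) = (-4 + N)/(((N**2 + N**2) - 4*N) + N) = (-4 + N)/((2*N**2 - 4*N) + N) = (-4 + N)/((-4*N + 2*N**2) + N) = (-4 + N)/(-3*N + 2*N**2))
K(-1)*P(12) + 3515 = 6*((-4 + 12)/(12*(-3 + 2*12))) + 3515 = 6*((1/12)*8/(-3 + 24)) + 3515 = 6*((1/12)*8/21) + 3515 = 6*((1/12)*(1/21)*8) + 3515 = 6*(2/63) + 3515 = 4/21 + 3515 = 73819/21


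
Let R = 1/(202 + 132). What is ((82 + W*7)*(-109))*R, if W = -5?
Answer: -5123/334 ≈ -15.338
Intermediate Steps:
R = 1/334 ≈ 0.0029940
((82 + W*7)*(-109))*R = ((82 - 5*7)*(-109))*(1/334) = ((82 - 35)*(-109))*(1/334) = (47*(-109))*(1/334) = -5123*1/334 = -5123/334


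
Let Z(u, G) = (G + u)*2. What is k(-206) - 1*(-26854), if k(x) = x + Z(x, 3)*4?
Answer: 25024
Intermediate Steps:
Z(u, G) = 2*G + 2*u
k(x) = 24 + 9*x (k(x) = x + (2*3 + 2*x)*4 = x + (6 + 2*x)*4 = x + (24 + 8*x) = 24 + 9*x)
k(-206) - 1*(-26854) = (24 + 9*(-206)) - 1*(-26854) = (24 - 1854) + 26854 = -1830 + 26854 = 25024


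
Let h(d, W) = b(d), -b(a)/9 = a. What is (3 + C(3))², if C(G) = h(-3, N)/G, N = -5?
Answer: 144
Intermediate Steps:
b(a) = -9*a
h(d, W) = -9*d
C(G) = 27/G (C(G) = (-9*(-3))/G = 27/G)
(3 + C(3))² = (3 + 27/3)² = (3 + 27*(⅓))² = (3 + 9)² = 12² = 144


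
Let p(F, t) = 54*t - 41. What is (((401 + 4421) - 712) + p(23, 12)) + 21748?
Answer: 26465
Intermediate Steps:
p(F, t) = -41 + 54*t
(((401 + 4421) - 712) + p(23, 12)) + 21748 = (((401 + 4421) - 712) + (-41 + 54*12)) + 21748 = ((4822 - 712) + (-41 + 648)) + 21748 = (4110 + 607) + 21748 = 4717 + 21748 = 26465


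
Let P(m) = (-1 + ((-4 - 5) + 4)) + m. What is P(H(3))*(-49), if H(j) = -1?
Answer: 343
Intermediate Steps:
P(m) = -6 + m (P(m) = (-1 + (-9 + 4)) + m = (-1 - 5) + m = -6 + m)
P(H(3))*(-49) = (-6 - 1)*(-49) = -7*(-49) = 343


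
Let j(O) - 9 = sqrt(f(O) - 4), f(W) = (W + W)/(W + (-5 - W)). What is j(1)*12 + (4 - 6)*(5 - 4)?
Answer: 106 + 12*I*sqrt(110)/5 ≈ 106.0 + 25.171*I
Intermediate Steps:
f(W) = -2*W/5 (f(W) = (2*W)/(-5) = (2*W)*(-1/5) = -2*W/5)
j(O) = 9 + sqrt(-4 - 2*O/5) (j(O) = 9 + sqrt(-2*O/5 - 4) = 9 + sqrt(-4 - 2*O/5))
j(1)*12 + (4 - 6)*(5 - 4) = (9 + sqrt(-100 - 10*1)/5)*12 + (4 - 6)*(5 - 4) = (9 + sqrt(-100 - 10)/5)*12 - 2*1 = (9 + sqrt(-110)/5)*12 - 2 = (9 + (I*sqrt(110))/5)*12 - 2 = (9 + I*sqrt(110)/5)*12 - 2 = (108 + 12*I*sqrt(110)/5) - 2 = 106 + 12*I*sqrt(110)/5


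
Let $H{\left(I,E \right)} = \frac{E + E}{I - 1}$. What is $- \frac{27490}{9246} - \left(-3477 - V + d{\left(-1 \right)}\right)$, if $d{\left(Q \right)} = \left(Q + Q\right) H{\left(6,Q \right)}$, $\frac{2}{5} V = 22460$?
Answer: $\frac{1378190888}{23115} \approx 59623.0$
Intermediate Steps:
$V = 56150$ ($V = \frac{5}{2} \cdot 22460 = 56150$)
$H{\left(I,E \right)} = \frac{2 E}{-1 + I}$
$d{\left(Q \right)} = \frac{4 Q^{2}}{5}$ ($d{\left(Q \right)} = \left(Q + Q\right) \frac{2 Q}{-1 + 6} = 2 Q \frac{2 Q}{5} = \frac{4 Q^{2}}{5}$)
$- \frac{27490}{9246} - \left(-3477 - V + d{\left(-1 \right)}\right) = - \frac{27490}{9246} - \left(-56150 - 3477 + \frac{4}{5}\right) = \left(-27490\right) \frac{1}{9246} + \left(56150 - \left(-3477 + \frac{4}{5} \cdot 1\right)\right) = - \frac{13745}{4623} + \left(56150 - \left(-3477 + \frac{4}{5}\right)\right) = - \frac{13745}{4623} + \left(56150 - - \frac{17381}{5}\right) = - \frac{13745}{4623} + \left(56150 + \frac{17381}{5}\right) = - \frac{13745}{4623} + \frac{298131}{5} = \frac{1378190888}{23115}$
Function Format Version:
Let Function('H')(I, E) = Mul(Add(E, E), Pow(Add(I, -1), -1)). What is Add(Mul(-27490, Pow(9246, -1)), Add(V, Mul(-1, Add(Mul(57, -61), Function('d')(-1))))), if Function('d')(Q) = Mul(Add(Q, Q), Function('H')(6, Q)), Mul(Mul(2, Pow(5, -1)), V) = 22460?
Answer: Rational(1378190888, 23115) ≈ 59623.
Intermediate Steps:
V = 56150 (V = Mul(Rational(5, 2), 22460) = 56150)
Function('H')(I, E) = Mul(2, E, Pow(Add(-1, I), -1)) (Function('H')(I, E) = Mul(Mul(2, E), Pow(Add(-1, I), -1)) = Mul(2, E, Pow(Add(-1, I), -1)))
Function('d')(Q) = Mul(Rational(4, 5), Pow(Q, 2)) (Function('d')(Q) = Mul(Add(Q, Q), Mul(2, Q, Pow(Add(-1, 6), -1))) = Mul(Mul(2, Q), Mul(2, Q, Pow(5, -1))) = Mul(Mul(2, Q), Mul(2, Q, Rational(1, 5))) = Mul(Mul(2, Q), Mul(Rational(2, 5), Q)) = Mul(Rational(4, 5), Pow(Q, 2)))
Add(Mul(-27490, Pow(9246, -1)), Add(V, Mul(-1, Add(Mul(57, -61), Function('d')(-1))))) = Add(Mul(-27490, Pow(9246, -1)), Add(56150, Mul(-1, Add(Mul(57, -61), Mul(Rational(4, 5), Pow(-1, 2)))))) = Add(Mul(-27490, Rational(1, 9246)), Add(56150, Mul(-1, Add(-3477, Mul(Rational(4, 5), 1))))) = Add(Rational(-13745, 4623), Add(56150, Mul(-1, Add(-3477, Rational(4, 5))))) = Add(Rational(-13745, 4623), Add(56150, Mul(-1, Rational(-17381, 5)))) = Add(Rational(-13745, 4623), Add(56150, Rational(17381, 5))) = Add(Rational(-13745, 4623), Rational(298131, 5)) = Rational(1378190888, 23115)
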